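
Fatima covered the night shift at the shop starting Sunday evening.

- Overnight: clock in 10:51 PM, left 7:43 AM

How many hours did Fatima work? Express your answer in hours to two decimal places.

Overnight: 10:51 PM → midnight = 1 h 9 min; midnight → 7:43 AM = 7 h 43 min; span 8 h 52 min

8.87 hours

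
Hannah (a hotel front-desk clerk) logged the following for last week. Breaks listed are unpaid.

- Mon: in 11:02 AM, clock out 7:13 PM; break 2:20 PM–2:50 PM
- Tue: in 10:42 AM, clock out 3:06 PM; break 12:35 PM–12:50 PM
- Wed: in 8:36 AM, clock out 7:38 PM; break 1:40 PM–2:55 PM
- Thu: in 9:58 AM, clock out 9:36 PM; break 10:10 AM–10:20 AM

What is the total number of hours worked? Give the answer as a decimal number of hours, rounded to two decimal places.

Mon: 11:02 AM–7:13 PM = 8 h 11 min; less 30 min break → 7 h 41 min
Tue: 10:42 AM–3:06 PM = 4 h 24 min; less 15 min break → 4 h 9 min
Wed: 8:36 AM–7:38 PM = 11 h 2 min; less 75 min break → 9 h 47 min
Thu: 9:58 AM–9:36 PM = 11 h 38 min; less 10 min break → 11 h 28 min
Total: 7 h 41 min + 4 h 9 min + 9 h 47 min + 11 h 28 min = 33 h 5 min.

33.08 hours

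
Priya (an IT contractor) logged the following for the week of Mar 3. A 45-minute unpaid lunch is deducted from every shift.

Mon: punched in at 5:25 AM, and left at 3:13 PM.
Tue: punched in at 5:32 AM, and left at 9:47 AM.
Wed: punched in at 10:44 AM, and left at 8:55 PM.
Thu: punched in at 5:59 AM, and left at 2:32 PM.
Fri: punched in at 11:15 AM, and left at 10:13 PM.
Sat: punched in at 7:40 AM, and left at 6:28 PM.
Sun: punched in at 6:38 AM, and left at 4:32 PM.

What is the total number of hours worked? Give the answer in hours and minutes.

Mon: 5:25 AM–3:13 PM = 9 h 48 min; less 45 min break → 9 h 3 min
Tue: 5:32 AM–9:47 AM = 4 h 15 min; less 45 min break → 3 h 30 min
Wed: 10:44 AM–8:55 PM = 10 h 11 min; less 45 min break → 9 h 26 min
Thu: 5:59 AM–2:32 PM = 8 h 33 min; less 45 min break → 7 h 48 min
Fri: 11:15 AM–10:13 PM = 10 h 58 min; less 45 min break → 10 h 13 min
Sat: 7:40 AM–6:28 PM = 10 h 48 min; less 45 min break → 10 h 3 min
Sun: 6:38 AM–4:32 PM = 9 h 54 min; less 45 min break → 9 h 9 min
Total: 9 h 3 min + 3 h 30 min + 9 h 26 min + 7 h 48 min + 10 h 13 min + 10 h 3 min + 9 h 9 min = 59 h 12 min.

59 h 12 min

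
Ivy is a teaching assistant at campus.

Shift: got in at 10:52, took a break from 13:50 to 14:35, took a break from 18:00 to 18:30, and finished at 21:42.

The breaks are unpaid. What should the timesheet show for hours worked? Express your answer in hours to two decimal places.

Shift: 10:52–21:42 = 10 h 50 min; less 75 min break → 9 h 35 min

9.58 hours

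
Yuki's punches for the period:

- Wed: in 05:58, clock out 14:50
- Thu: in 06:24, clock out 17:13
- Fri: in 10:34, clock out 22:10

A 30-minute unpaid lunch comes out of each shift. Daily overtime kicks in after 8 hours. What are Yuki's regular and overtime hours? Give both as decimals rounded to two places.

Wed: 05:58–14:50 = 8 h 52 min; less 30 min break → 8 h 22 min
Thu: 06:24–17:13 = 10 h 49 min; less 30 min break → 10 h 19 min
Fri: 10:34–22:10 = 11 h 36 min; less 30 min break → 11 h 6 min
Wed reg 8 h 0 min / OT 0 h 22 min; Thu reg 8 h 0 min / OT 2 h 19 min; Fri reg 8 h 0 min / OT 3 h 6 min.
Totals: regular 24 h 0 min, overtime 5 h 47 min.

Regular 24.00 hours, overtime 5.78 hours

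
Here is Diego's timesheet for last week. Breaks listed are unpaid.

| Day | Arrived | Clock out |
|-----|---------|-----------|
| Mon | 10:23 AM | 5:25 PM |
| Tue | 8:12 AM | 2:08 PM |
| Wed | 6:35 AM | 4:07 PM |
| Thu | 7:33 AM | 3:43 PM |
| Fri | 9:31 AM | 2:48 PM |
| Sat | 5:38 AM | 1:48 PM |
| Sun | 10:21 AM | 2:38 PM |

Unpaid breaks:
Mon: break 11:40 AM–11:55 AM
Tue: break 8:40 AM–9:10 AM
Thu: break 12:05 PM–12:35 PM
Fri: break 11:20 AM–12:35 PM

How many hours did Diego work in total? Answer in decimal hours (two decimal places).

Mon: 10:23 AM–5:25 PM = 7 h 2 min; less 15 min break → 6 h 47 min
Tue: 8:12 AM–2:08 PM = 5 h 56 min; less 30 min break → 5 h 26 min
Wed: 6:35 AM–4:07 PM = 9 h 32 min
Thu: 7:33 AM–3:43 PM = 8 h 10 min; less 30 min break → 7 h 40 min
Fri: 9:31 AM–2:48 PM = 5 h 17 min; less 75 min break → 4 h 2 min
Sat: 5:38 AM–1:48 PM = 8 h 10 min
Sun: 10:21 AM–2:38 PM = 4 h 17 min
Total: 6 h 47 min + 5 h 26 min + 9 h 32 min + 7 h 40 min + 4 h 2 min + 8 h 10 min + 4 h 17 min = 45 h 54 min.

45.90 hours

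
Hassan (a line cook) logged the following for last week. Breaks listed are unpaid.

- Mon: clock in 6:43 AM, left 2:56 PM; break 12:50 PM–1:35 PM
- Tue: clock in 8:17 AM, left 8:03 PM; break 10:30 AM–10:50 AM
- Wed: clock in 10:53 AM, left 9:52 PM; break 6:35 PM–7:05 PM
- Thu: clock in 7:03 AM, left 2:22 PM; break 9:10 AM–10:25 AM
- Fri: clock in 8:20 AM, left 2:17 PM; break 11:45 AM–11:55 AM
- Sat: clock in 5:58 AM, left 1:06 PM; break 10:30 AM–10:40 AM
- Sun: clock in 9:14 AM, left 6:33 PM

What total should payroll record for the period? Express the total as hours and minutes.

Mon: 6:43 AM–2:56 PM = 8 h 13 min; less 45 min break → 7 h 28 min
Tue: 8:17 AM–8:03 PM = 11 h 46 min; less 20 min break → 11 h 26 min
Wed: 10:53 AM–9:52 PM = 10 h 59 min; less 30 min break → 10 h 29 min
Thu: 7:03 AM–2:22 PM = 7 h 19 min; less 75 min break → 6 h 4 min
Fri: 8:20 AM–2:17 PM = 5 h 57 min; less 10 min break → 5 h 47 min
Sat: 5:58 AM–1:06 PM = 7 h 8 min; less 10 min break → 6 h 58 min
Sun: 9:14 AM–6:33 PM = 9 h 19 min
Total: 7 h 28 min + 11 h 26 min + 10 h 29 min + 6 h 4 min + 5 h 47 min + 6 h 58 min + 9 h 19 min = 57 h 31 min.

57 h 31 min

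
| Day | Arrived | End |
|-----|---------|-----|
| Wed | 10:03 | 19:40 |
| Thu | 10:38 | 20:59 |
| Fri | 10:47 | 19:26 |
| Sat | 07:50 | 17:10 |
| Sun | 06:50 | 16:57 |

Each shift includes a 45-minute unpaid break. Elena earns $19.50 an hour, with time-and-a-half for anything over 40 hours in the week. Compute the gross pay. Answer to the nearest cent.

$906.26

Wed: 10:03–19:40 = 9 h 37 min; less 45 min break → 8 h 52 min
Thu: 10:38–20:59 = 10 h 21 min; less 45 min break → 9 h 36 min
Fri: 10:47–19:26 = 8 h 39 min; less 45 min break → 7 h 54 min
Sat: 07:50–17:10 = 9 h 20 min; less 45 min break → 8 h 35 min
Sun: 06:50–16:57 = 10 h 7 min; less 45 min break → 9 h 22 min
Total worked: 44 h 19 min = 2659 min.
Regular 40 h 0 min = 2400 min at $19.50/h; overtime 4 h 19 min = 259 min at $29.25/h.
Pay = (2400 × $19.50 + 259 × $29.25) ÷ 60 = $906.26.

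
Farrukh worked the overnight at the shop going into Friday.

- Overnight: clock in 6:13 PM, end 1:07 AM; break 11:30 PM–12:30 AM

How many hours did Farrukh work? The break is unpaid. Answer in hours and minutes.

5 h 54 min

Overnight: 6:13 PM → midnight = 5 h 47 min; midnight → 1:07 AM = 1 h 7 min; span 6 h 54 min; less 60 min break → 5 h 54 min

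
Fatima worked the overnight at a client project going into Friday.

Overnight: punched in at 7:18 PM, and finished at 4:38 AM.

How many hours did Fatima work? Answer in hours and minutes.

Overnight: 7:18 PM → midnight = 4 h 42 min; midnight → 4:38 AM = 4 h 38 min; span 9 h 20 min

9 h 20 min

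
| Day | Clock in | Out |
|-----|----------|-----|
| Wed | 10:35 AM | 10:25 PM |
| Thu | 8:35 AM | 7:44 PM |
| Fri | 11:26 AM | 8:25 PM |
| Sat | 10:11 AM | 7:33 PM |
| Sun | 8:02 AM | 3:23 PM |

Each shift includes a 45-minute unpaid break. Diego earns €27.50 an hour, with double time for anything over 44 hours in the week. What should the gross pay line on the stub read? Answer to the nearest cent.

€1261.33

Wed: 10:35 AM–10:25 PM = 11 h 50 min; less 45 min break → 11 h 5 min
Thu: 8:35 AM–7:44 PM = 11 h 9 min; less 45 min break → 10 h 24 min
Fri: 11:26 AM–8:25 PM = 8 h 59 min; less 45 min break → 8 h 14 min
Sat: 10:11 AM–7:33 PM = 9 h 22 min; less 45 min break → 8 h 37 min
Sun: 8:02 AM–3:23 PM = 7 h 21 min; less 45 min break → 6 h 36 min
Total worked: 44 h 56 min = 2696 min.
Regular 44 h 0 min = 2640 min at €27.50/h; overtime 0 h 56 min = 56 min at €55.00/h.
Pay = (2640 × €27.50 + 56 × €55.00) ÷ 60 = €1261.33.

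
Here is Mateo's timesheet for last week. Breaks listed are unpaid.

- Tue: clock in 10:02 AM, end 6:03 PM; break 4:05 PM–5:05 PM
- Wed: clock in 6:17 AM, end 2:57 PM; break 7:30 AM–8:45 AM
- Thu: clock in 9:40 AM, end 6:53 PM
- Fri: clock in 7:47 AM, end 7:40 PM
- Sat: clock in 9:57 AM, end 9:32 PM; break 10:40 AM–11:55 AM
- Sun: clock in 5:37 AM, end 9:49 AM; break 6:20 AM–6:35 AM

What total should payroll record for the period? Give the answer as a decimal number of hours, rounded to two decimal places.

49.82 hours

Tue: 10:02 AM–6:03 PM = 8 h 1 min; less 60 min break → 7 h 1 min
Wed: 6:17 AM–2:57 PM = 8 h 40 min; less 75 min break → 7 h 25 min
Thu: 9:40 AM–6:53 PM = 9 h 13 min
Fri: 7:47 AM–7:40 PM = 11 h 53 min
Sat: 9:57 AM–9:32 PM = 11 h 35 min; less 75 min break → 10 h 20 min
Sun: 5:37 AM–9:49 AM = 4 h 12 min; less 15 min break → 3 h 57 min
Total: 7 h 1 min + 7 h 25 min + 9 h 13 min + 11 h 53 min + 10 h 20 min + 3 h 57 min = 49 h 49 min.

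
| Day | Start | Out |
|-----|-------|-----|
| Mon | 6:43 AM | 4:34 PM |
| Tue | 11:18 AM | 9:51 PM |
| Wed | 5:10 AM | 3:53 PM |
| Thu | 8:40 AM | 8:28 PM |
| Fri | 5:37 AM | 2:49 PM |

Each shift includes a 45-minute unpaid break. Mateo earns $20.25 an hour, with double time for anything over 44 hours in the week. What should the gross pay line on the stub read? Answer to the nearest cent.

$1067.85

Mon: 6:43 AM–4:34 PM = 9 h 51 min; less 45 min break → 9 h 6 min
Tue: 11:18 AM–9:51 PM = 10 h 33 min; less 45 min break → 9 h 48 min
Wed: 5:10 AM–3:53 PM = 10 h 43 min; less 45 min break → 9 h 58 min
Thu: 8:40 AM–8:28 PM = 11 h 48 min; less 45 min break → 11 h 3 min
Fri: 5:37 AM–2:49 PM = 9 h 12 min; less 45 min break → 8 h 27 min
Total worked: 48 h 22 min = 2902 min.
Regular 44 h 0 min = 2640 min at $20.25/h; overtime 4 h 22 min = 262 min at $40.50/h.
Pay = (2640 × $20.25 + 262 × $40.50) ÷ 60 = $1067.85.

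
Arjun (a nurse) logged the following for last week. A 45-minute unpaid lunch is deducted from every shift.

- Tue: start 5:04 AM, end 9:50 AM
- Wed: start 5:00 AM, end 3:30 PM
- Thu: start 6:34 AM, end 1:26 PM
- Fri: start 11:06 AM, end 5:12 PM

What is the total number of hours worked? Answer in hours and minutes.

25 h 14 min

Tue: 5:04 AM–9:50 AM = 4 h 46 min; less 45 min break → 4 h 1 min
Wed: 5:00 AM–3:30 PM = 10 h 30 min; less 45 min break → 9 h 45 min
Thu: 6:34 AM–1:26 PM = 6 h 52 min; less 45 min break → 6 h 7 min
Fri: 11:06 AM–5:12 PM = 6 h 6 min; less 45 min break → 5 h 21 min
Total: 4 h 1 min + 9 h 45 min + 6 h 7 min + 5 h 21 min = 25 h 14 min.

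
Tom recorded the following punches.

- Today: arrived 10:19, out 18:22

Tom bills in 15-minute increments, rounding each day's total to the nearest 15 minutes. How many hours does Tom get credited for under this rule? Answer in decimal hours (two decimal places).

8.00 hours

Today: 10:19–18:22 = 8 h 3 min → rounds to 8 h 0 min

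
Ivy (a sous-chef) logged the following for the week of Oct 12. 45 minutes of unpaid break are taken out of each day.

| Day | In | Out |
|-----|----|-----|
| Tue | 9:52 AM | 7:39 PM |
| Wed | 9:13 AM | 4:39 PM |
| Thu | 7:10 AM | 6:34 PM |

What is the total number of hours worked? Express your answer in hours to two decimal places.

Tue: 9:52 AM–7:39 PM = 9 h 47 min; less 45 min break → 9 h 2 min
Wed: 9:13 AM–4:39 PM = 7 h 26 min; less 45 min break → 6 h 41 min
Thu: 7:10 AM–6:34 PM = 11 h 24 min; less 45 min break → 10 h 39 min
Total: 9 h 2 min + 6 h 41 min + 10 h 39 min = 26 h 22 min.

26.37 hours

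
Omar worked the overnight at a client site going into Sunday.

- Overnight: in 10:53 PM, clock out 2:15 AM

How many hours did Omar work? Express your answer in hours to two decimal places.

Overnight: 10:53 PM → midnight = 1 h 7 min; midnight → 2:15 AM = 2 h 15 min; span 3 h 22 min

3.37 hours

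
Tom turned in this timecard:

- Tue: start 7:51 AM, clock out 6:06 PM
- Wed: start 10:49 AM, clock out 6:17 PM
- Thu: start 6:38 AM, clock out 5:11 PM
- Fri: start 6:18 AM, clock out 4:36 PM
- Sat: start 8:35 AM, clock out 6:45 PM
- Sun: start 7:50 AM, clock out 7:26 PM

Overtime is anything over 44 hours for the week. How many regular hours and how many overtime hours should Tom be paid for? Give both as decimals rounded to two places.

Tue: 7:51 AM–6:06 PM = 10 h 15 min
Wed: 10:49 AM–6:17 PM = 7 h 28 min
Thu: 6:38 AM–5:11 PM = 10 h 33 min
Fri: 6:18 AM–4:36 PM = 10 h 18 min
Sat: 8:35 AM–6:45 PM = 10 h 10 min
Sun: 7:50 AM–7:26 PM = 11 h 36 min
Total worked: 60 h 20 min = 60.33 h.
Threshold 44 h → overtime 16 h 20 min, regular 44 h 0 min.

Regular 44.00 hours, overtime 16.33 hours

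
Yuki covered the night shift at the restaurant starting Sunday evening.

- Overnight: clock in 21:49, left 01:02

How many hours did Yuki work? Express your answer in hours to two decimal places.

Overnight: 21:49 → midnight = 2 h 11 min; midnight → 01:02 = 1 h 2 min; span 3 h 13 min

3.22 hours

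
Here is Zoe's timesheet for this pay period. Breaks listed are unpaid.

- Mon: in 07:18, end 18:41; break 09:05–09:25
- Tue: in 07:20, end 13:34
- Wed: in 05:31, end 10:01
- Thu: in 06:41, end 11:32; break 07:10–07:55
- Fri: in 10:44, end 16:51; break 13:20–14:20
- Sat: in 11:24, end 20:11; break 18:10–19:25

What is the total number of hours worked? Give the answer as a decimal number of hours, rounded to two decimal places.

38.53 hours

Mon: 07:18–18:41 = 11 h 23 min; less 20 min break → 11 h 3 min
Tue: 07:20–13:34 = 6 h 14 min
Wed: 05:31–10:01 = 4 h 30 min
Thu: 06:41–11:32 = 4 h 51 min; less 45 min break → 4 h 6 min
Fri: 10:44–16:51 = 6 h 7 min; less 60 min break → 5 h 7 min
Sat: 11:24–20:11 = 8 h 47 min; less 75 min break → 7 h 32 min
Total: 11 h 3 min + 6 h 14 min + 4 h 30 min + 4 h 6 min + 5 h 7 min + 7 h 32 min = 38 h 32 min.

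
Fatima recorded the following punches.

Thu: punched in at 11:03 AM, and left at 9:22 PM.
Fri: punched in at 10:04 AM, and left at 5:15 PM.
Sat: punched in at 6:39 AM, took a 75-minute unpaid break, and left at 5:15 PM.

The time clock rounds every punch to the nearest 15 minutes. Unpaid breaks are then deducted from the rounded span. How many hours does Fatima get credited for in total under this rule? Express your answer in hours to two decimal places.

Thu: in 11:03 AM→11:00 AM, out 9:22 PM→9:15 PM; 10 h 15 min
Fri: in 10:04 AM→10:00 AM, out 5:15 PM→5:15 PM; 7 h 15 min
Sat: in 6:39 AM→6:45 AM, out 5:15 PM→5:15 PM; 10 h 30 min − 75 min = 9 h 15 min
Total credited: 26 h 45 min.

26.75 hours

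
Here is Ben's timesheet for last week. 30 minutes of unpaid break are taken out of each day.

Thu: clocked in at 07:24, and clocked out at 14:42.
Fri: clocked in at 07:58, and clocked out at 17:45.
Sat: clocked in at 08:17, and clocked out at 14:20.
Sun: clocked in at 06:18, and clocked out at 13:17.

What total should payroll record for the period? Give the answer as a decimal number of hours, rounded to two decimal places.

Thu: 07:24–14:42 = 7 h 18 min; less 30 min break → 6 h 48 min
Fri: 07:58–17:45 = 9 h 47 min; less 30 min break → 9 h 17 min
Sat: 08:17–14:20 = 6 h 3 min; less 30 min break → 5 h 33 min
Sun: 06:18–13:17 = 6 h 59 min; less 30 min break → 6 h 29 min
Total: 6 h 48 min + 9 h 17 min + 5 h 33 min + 6 h 29 min = 28 h 7 min.

28.12 hours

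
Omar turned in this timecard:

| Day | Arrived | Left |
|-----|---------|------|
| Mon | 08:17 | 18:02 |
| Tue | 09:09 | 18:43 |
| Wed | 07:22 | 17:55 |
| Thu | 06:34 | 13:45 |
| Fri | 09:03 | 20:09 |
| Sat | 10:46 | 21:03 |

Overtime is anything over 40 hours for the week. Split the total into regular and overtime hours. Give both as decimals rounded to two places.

Regular 40.00 hours, overtime 18.43 hours

Mon: 08:17–18:02 = 9 h 45 min
Tue: 09:09–18:43 = 9 h 34 min
Wed: 07:22–17:55 = 10 h 33 min
Thu: 06:34–13:45 = 7 h 11 min
Fri: 09:03–20:09 = 11 h 6 min
Sat: 10:46–21:03 = 10 h 17 min
Total worked: 58 h 26 min = 58.43 h.
Threshold 40 h → overtime 18 h 26 min, regular 40 h 0 min.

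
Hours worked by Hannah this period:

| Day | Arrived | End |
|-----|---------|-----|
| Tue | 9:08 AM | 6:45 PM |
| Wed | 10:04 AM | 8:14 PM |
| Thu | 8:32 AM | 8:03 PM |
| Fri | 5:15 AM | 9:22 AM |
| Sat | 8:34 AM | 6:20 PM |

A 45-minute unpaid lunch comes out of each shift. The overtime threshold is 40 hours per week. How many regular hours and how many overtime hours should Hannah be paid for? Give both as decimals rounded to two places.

Tue: 9:08 AM–6:45 PM = 9 h 37 min; less 45 min break → 8 h 52 min
Wed: 10:04 AM–8:14 PM = 10 h 10 min; less 45 min break → 9 h 25 min
Thu: 8:32 AM–8:03 PM = 11 h 31 min; less 45 min break → 10 h 46 min
Fri: 5:15 AM–9:22 AM = 4 h 7 min; less 45 min break → 3 h 22 min
Sat: 8:34 AM–6:20 PM = 9 h 46 min; less 45 min break → 9 h 1 min
Total worked: 41 h 26 min = 41.43 h.
Threshold 40 h → overtime 1 h 26 min, regular 40 h 0 min.

Regular 40.00 hours, overtime 1.43 hours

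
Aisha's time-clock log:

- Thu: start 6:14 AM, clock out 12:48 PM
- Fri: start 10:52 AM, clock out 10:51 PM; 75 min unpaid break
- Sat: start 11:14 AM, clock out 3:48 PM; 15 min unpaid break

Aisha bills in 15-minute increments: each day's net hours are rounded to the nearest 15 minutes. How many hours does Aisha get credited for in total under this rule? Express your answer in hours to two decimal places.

21.50 hours

Thu: 6:14 AM–12:48 PM = 6 h 34 min → rounds to 6 h 30 min
Fri: 10:52 AM–10:51 PM = 11 h 59 min − 75 min = 10 h 44 min → rounds to 10 h 45 min
Sat: 11:14 AM–3:48 PM = 4 h 34 min − 15 min = 4 h 19 min → rounds to 4 h 15 min
Total credited: 21 h 30 min.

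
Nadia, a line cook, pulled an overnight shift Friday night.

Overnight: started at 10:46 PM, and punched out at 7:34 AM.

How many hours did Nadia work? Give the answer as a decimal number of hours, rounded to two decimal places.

Overnight: 10:46 PM → midnight = 1 h 14 min; midnight → 7:34 AM = 7 h 34 min; span 8 h 48 min

8.80 hours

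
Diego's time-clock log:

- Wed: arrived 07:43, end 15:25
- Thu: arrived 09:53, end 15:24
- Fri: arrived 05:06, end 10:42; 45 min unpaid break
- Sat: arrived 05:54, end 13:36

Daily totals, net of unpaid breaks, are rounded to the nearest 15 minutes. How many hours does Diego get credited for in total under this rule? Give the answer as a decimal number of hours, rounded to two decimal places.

Wed: 07:43–15:25 = 7 h 42 min → rounds to 7 h 45 min
Thu: 09:53–15:24 = 5 h 31 min → rounds to 5 h 30 min
Fri: 05:06–10:42 = 5 h 36 min − 45 min = 4 h 51 min → rounds to 4 h 45 min
Sat: 05:54–13:36 = 7 h 42 min → rounds to 7 h 45 min
Total credited: 25 h 45 min.

25.75 hours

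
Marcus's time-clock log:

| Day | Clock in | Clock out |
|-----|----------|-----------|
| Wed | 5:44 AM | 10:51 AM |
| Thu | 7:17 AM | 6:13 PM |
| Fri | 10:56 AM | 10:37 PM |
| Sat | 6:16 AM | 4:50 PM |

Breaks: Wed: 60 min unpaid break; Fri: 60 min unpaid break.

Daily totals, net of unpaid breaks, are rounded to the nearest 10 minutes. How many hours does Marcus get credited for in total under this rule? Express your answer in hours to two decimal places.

Wed: 5:44 AM–10:51 AM = 5 h 7 min − 60 min = 4 h 7 min → rounds to 4 h 10 min
Thu: 7:17 AM–6:13 PM = 10 h 56 min → rounds to 11 h 0 min
Fri: 10:56 AM–10:37 PM = 11 h 41 min − 60 min = 10 h 41 min → rounds to 10 h 40 min
Sat: 6:16 AM–4:50 PM = 10 h 34 min → rounds to 10 h 30 min
Total credited: 36 h 20 min.

36.33 hours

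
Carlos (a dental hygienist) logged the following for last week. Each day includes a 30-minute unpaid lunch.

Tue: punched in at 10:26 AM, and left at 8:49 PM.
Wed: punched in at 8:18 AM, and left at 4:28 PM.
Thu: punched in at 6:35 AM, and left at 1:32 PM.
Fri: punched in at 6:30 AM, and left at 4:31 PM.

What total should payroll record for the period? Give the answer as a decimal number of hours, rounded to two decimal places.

Tue: 10:26 AM–8:49 PM = 10 h 23 min; less 30 min break → 9 h 53 min
Wed: 8:18 AM–4:28 PM = 8 h 10 min; less 30 min break → 7 h 40 min
Thu: 6:35 AM–1:32 PM = 6 h 57 min; less 30 min break → 6 h 27 min
Fri: 6:30 AM–4:31 PM = 10 h 1 min; less 30 min break → 9 h 31 min
Total: 9 h 53 min + 7 h 40 min + 6 h 27 min + 9 h 31 min = 33 h 31 min.

33.52 hours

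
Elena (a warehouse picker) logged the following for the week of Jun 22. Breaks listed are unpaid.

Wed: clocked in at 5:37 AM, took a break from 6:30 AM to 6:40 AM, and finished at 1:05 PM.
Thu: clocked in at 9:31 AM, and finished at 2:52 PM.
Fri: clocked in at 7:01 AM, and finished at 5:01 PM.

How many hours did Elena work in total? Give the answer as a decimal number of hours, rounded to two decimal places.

Wed: 5:37 AM–1:05 PM = 7 h 28 min; less 10 min break → 7 h 18 min
Thu: 9:31 AM–2:52 PM = 5 h 21 min
Fri: 7:01 AM–5:01 PM = 10 h 0 min
Total: 7 h 18 min + 5 h 21 min + 10 h 0 min = 22 h 39 min.

22.65 hours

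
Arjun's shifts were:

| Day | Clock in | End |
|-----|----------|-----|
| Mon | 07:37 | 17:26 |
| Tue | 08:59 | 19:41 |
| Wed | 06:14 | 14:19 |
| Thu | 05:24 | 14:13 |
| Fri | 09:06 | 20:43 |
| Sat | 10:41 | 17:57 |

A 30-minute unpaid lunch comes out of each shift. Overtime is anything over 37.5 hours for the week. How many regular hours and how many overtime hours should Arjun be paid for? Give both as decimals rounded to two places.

Regular 37.50 hours, overtime 15.80 hours

Mon: 07:37–17:26 = 9 h 49 min; less 30 min break → 9 h 19 min
Tue: 08:59–19:41 = 10 h 42 min; less 30 min break → 10 h 12 min
Wed: 06:14–14:19 = 8 h 5 min; less 30 min break → 7 h 35 min
Thu: 05:24–14:13 = 8 h 49 min; less 30 min break → 8 h 19 min
Fri: 09:06–20:43 = 11 h 37 min; less 30 min break → 11 h 7 min
Sat: 10:41–17:57 = 7 h 16 min; less 30 min break → 6 h 46 min
Total worked: 53 h 18 min = 53.30 h.
Threshold 37.5 h → overtime 15 h 48 min, regular 37 h 30 min.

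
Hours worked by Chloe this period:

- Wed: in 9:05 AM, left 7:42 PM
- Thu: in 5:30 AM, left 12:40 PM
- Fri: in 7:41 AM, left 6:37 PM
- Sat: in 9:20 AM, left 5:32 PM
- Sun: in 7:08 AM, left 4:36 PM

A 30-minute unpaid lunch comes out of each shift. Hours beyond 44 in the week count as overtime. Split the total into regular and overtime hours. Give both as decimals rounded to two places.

Regular 43.88 hours, overtime 0.00 hours

Wed: 9:05 AM–7:42 PM = 10 h 37 min; less 30 min break → 10 h 7 min
Thu: 5:30 AM–12:40 PM = 7 h 10 min; less 30 min break → 6 h 40 min
Fri: 7:41 AM–6:37 PM = 10 h 56 min; less 30 min break → 10 h 26 min
Sat: 9:20 AM–5:32 PM = 8 h 12 min; less 30 min break → 7 h 42 min
Sun: 7:08 AM–4:36 PM = 9 h 28 min; less 30 min break → 8 h 58 min
Total worked: 43 h 53 min = 43.88 h.
Threshold 44 h → overtime 0 h 0 min, regular 43 h 53 min.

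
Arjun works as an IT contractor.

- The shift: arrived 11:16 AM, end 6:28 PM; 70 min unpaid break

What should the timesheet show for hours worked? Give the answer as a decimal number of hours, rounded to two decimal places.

6.03 hours

The shift: 11:16 AM–6:28 PM = 7 h 12 min; less 70 min break → 6 h 2 min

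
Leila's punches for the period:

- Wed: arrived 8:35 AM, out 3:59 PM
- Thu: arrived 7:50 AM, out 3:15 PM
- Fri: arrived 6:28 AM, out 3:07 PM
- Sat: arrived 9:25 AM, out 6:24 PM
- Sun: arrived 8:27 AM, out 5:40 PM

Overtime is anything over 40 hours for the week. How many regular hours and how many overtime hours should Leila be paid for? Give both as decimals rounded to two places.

Regular 40.00 hours, overtime 1.67 hours

Wed: 8:35 AM–3:59 PM = 7 h 24 min
Thu: 7:50 AM–3:15 PM = 7 h 25 min
Fri: 6:28 AM–3:07 PM = 8 h 39 min
Sat: 9:25 AM–6:24 PM = 8 h 59 min
Sun: 8:27 AM–5:40 PM = 9 h 13 min
Total worked: 41 h 40 min = 41.67 h.
Threshold 40 h → overtime 1 h 40 min, regular 40 h 0 min.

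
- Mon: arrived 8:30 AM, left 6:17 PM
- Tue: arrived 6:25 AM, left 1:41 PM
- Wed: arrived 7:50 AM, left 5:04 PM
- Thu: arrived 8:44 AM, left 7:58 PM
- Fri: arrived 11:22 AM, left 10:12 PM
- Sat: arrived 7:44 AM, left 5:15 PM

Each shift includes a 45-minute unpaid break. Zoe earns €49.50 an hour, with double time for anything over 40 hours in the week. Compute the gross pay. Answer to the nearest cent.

€3303.30

Mon: 8:30 AM–6:17 PM = 9 h 47 min; less 45 min break → 9 h 2 min
Tue: 6:25 AM–1:41 PM = 7 h 16 min; less 45 min break → 6 h 31 min
Wed: 7:50 AM–5:04 PM = 9 h 14 min; less 45 min break → 8 h 29 min
Thu: 8:44 AM–7:58 PM = 11 h 14 min; less 45 min break → 10 h 29 min
Fri: 11:22 AM–10:12 PM = 10 h 50 min; less 45 min break → 10 h 5 min
Sat: 7:44 AM–5:15 PM = 9 h 31 min; less 45 min break → 8 h 46 min
Total worked: 53 h 22 min = 3202 min.
Regular 40 h 0 min = 2400 min at €49.50/h; overtime 13 h 22 min = 802 min at €99.00/h.
Pay = (2400 × €49.50 + 802 × €99.00) ÷ 60 = €3303.30.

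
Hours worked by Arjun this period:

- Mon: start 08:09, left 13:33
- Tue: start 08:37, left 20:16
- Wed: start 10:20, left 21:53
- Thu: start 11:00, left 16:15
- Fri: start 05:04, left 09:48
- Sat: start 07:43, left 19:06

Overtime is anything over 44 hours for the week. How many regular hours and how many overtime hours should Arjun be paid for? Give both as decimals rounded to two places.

Regular 44.00 hours, overtime 5.97 hours

Mon: 08:09–13:33 = 5 h 24 min
Tue: 08:37–20:16 = 11 h 39 min
Wed: 10:20–21:53 = 11 h 33 min
Thu: 11:00–16:15 = 5 h 15 min
Fri: 05:04–09:48 = 4 h 44 min
Sat: 07:43–19:06 = 11 h 23 min
Total worked: 49 h 58 min = 49.97 h.
Threshold 44 h → overtime 5 h 58 min, regular 44 h 0 min.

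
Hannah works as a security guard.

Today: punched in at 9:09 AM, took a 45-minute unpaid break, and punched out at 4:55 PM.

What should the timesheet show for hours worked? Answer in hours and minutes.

Today: 9:09 AM–4:55 PM = 7 h 46 min; less 45 min break → 7 h 1 min

7 h 1 min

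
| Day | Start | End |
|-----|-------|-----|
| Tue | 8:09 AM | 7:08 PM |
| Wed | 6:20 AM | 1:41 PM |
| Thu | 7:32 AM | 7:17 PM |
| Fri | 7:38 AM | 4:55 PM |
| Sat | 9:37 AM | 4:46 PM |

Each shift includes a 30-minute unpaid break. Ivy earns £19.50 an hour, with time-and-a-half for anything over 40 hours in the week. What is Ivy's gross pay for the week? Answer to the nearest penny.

£897.49

Tue: 8:09 AM–7:08 PM = 10 h 59 min; less 30 min break → 10 h 29 min
Wed: 6:20 AM–1:41 PM = 7 h 21 min; less 30 min break → 6 h 51 min
Thu: 7:32 AM–7:17 PM = 11 h 45 min; less 30 min break → 11 h 15 min
Fri: 7:38 AM–4:55 PM = 9 h 17 min; less 30 min break → 8 h 47 min
Sat: 9:37 AM–4:46 PM = 7 h 9 min; less 30 min break → 6 h 39 min
Total worked: 44 h 1 min = 2641 min.
Regular 40 h 0 min = 2400 min at £19.50/h; overtime 4 h 1 min = 241 min at £29.25/h.
Pay = (2400 × £19.50 + 241 × £29.25) ÷ 60 = £897.49.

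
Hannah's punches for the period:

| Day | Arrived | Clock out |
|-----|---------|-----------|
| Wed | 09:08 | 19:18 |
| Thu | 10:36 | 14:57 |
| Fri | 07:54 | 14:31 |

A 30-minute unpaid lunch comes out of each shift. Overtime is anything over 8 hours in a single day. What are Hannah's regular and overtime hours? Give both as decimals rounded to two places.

Wed: 09:08–19:18 = 10 h 10 min; less 30 min break → 9 h 40 min
Thu: 10:36–14:57 = 4 h 21 min; less 30 min break → 3 h 51 min
Fri: 07:54–14:31 = 6 h 37 min; less 30 min break → 6 h 7 min
Wed reg 8 h 0 min / OT 1 h 40 min; Thu reg 3 h 51 min / OT 0 h 0 min; Fri reg 6 h 7 min / OT 0 h 0 min.
Totals: regular 17 h 58 min, overtime 1 h 40 min.

Regular 17.97 hours, overtime 1.67 hours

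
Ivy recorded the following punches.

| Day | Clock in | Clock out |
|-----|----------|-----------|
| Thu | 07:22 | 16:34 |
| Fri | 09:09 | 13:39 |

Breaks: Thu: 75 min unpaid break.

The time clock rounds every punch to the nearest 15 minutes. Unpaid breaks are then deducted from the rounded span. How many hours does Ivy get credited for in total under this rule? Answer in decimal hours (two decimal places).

12.50 hours

Thu: in 07:22→07:15, out 16:34→16:30; 9 h 15 min − 75 min = 8 h 0 min
Fri: in 09:09→09:15, out 13:39→13:45; 4 h 30 min
Total credited: 12 h 30 min.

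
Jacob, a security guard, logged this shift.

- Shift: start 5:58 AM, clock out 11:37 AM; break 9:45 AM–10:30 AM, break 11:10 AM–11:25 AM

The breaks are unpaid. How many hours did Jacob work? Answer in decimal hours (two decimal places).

4.65 hours

Shift: 5:58 AM–11:37 AM = 5 h 39 min; less 60 min break → 4 h 39 min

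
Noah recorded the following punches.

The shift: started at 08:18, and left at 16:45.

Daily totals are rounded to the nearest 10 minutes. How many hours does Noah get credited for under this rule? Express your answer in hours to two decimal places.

The shift: 08:18–16:45 = 8 h 27 min → rounds to 8 h 30 min

8.50 hours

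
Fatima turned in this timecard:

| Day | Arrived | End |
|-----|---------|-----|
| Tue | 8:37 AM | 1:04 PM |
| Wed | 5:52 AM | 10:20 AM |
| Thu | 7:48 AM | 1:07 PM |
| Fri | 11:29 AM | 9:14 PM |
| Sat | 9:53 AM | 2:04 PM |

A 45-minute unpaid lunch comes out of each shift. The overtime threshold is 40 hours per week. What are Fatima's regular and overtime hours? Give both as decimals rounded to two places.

Regular 24.42 hours, overtime 0.00 hours

Tue: 8:37 AM–1:04 PM = 4 h 27 min; less 45 min break → 3 h 42 min
Wed: 5:52 AM–10:20 AM = 4 h 28 min; less 45 min break → 3 h 43 min
Thu: 7:48 AM–1:07 PM = 5 h 19 min; less 45 min break → 4 h 34 min
Fri: 11:29 AM–9:14 PM = 9 h 45 min; less 45 min break → 9 h 0 min
Sat: 9:53 AM–2:04 PM = 4 h 11 min; less 45 min break → 3 h 26 min
Total worked: 24 h 25 min = 24.42 h.
Threshold 40 h → overtime 0 h 0 min, regular 24 h 25 min.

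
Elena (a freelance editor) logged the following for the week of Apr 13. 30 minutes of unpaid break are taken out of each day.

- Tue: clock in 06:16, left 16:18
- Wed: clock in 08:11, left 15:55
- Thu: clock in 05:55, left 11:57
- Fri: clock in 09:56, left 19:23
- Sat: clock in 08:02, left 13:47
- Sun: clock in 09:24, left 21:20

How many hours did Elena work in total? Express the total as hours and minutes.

Tue: 06:16–16:18 = 10 h 2 min; less 30 min break → 9 h 32 min
Wed: 08:11–15:55 = 7 h 44 min; less 30 min break → 7 h 14 min
Thu: 05:55–11:57 = 6 h 2 min; less 30 min break → 5 h 32 min
Fri: 09:56–19:23 = 9 h 27 min; less 30 min break → 8 h 57 min
Sat: 08:02–13:47 = 5 h 45 min; less 30 min break → 5 h 15 min
Sun: 09:24–21:20 = 11 h 56 min; less 30 min break → 11 h 26 min
Total: 9 h 32 min + 7 h 14 min + 5 h 32 min + 8 h 57 min + 5 h 15 min + 11 h 26 min = 47 h 56 min.

47 h 56 min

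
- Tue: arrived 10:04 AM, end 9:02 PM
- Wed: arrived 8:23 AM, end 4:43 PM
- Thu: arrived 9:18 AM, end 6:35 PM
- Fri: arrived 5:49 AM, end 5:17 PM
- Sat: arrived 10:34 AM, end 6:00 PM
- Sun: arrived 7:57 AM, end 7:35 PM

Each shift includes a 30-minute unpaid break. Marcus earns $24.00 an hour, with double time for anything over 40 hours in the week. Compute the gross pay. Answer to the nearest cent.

Tue: 10:04 AM–9:02 PM = 10 h 58 min; less 30 min break → 10 h 28 min
Wed: 8:23 AM–4:43 PM = 8 h 20 min; less 30 min break → 7 h 50 min
Thu: 9:18 AM–6:35 PM = 9 h 17 min; less 30 min break → 8 h 47 min
Fri: 5:49 AM–5:17 PM = 11 h 28 min; less 30 min break → 10 h 58 min
Sat: 10:34 AM–6:00 PM = 7 h 26 min; less 30 min break → 6 h 56 min
Sun: 7:57 AM–7:35 PM = 11 h 38 min; less 30 min break → 11 h 8 min
Total worked: 56 h 7 min = 3367 min.
Regular 40 h 0 min = 2400 min at $24.00/h; overtime 16 h 7 min = 967 min at $48.00/h.
Pay = (2400 × $24.00 + 967 × $48.00) ÷ 60 = $1733.60.

$1733.60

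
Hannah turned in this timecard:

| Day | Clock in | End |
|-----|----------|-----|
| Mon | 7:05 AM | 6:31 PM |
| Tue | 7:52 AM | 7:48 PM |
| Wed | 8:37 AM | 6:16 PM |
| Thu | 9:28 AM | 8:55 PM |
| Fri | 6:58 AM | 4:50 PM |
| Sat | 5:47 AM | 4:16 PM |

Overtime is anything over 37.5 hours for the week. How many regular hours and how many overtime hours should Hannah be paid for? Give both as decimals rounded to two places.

Mon: 7:05 AM–6:31 PM = 11 h 26 min
Tue: 7:52 AM–7:48 PM = 11 h 56 min
Wed: 8:37 AM–6:16 PM = 9 h 39 min
Thu: 9:28 AM–8:55 PM = 11 h 27 min
Fri: 6:58 AM–4:50 PM = 9 h 52 min
Sat: 5:47 AM–4:16 PM = 10 h 29 min
Total worked: 64 h 49 min = 64.82 h.
Threshold 37.5 h → overtime 27 h 19 min, regular 37 h 30 min.

Regular 37.50 hours, overtime 27.32 hours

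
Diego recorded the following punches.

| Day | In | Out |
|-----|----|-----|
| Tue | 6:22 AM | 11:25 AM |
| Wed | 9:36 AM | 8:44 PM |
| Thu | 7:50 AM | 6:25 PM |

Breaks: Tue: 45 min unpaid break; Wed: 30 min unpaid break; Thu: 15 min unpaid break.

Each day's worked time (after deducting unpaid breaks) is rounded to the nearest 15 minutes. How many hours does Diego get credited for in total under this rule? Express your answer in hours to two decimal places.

25.25 hours

Tue: 6:22 AM–11:25 AM = 5 h 3 min − 45 min = 4 h 18 min → rounds to 4 h 15 min
Wed: 9:36 AM–8:44 PM = 11 h 8 min − 30 min = 10 h 38 min → rounds to 10 h 45 min
Thu: 7:50 AM–6:25 PM = 10 h 35 min − 15 min = 10 h 20 min → rounds to 10 h 15 min
Total credited: 25 h 15 min.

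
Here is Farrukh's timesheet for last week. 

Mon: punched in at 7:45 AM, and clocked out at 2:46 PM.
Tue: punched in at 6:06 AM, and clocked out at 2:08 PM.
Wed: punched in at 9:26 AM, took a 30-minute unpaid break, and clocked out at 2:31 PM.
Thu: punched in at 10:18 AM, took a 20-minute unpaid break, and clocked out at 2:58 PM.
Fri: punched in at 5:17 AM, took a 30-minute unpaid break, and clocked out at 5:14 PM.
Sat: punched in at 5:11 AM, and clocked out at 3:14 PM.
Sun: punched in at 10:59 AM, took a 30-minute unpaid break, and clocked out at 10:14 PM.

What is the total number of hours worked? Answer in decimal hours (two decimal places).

56.22 hours

Mon: 7:45 AM–2:46 PM = 7 h 1 min
Tue: 6:06 AM–2:08 PM = 8 h 2 min
Wed: 9:26 AM–2:31 PM = 5 h 5 min; less 30 min break → 4 h 35 min
Thu: 10:18 AM–2:58 PM = 4 h 40 min; less 20 min break → 4 h 20 min
Fri: 5:17 AM–5:14 PM = 11 h 57 min; less 30 min break → 11 h 27 min
Sat: 5:11 AM–3:14 PM = 10 h 3 min
Sun: 10:59 AM–10:14 PM = 11 h 15 min; less 30 min break → 10 h 45 min
Total: 7 h 1 min + 8 h 2 min + 4 h 35 min + 4 h 20 min + 11 h 27 min + 10 h 3 min + 10 h 45 min = 56 h 13 min.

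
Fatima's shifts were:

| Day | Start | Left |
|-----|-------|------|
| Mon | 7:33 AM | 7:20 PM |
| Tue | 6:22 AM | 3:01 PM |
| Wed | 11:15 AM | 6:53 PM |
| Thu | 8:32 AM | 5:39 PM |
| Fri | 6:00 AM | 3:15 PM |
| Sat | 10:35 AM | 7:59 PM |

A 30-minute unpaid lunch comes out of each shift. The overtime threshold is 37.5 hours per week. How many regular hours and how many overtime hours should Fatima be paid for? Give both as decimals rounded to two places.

Regular 37.50 hours, overtime 15.33 hours

Mon: 7:33 AM–7:20 PM = 11 h 47 min; less 30 min break → 11 h 17 min
Tue: 6:22 AM–3:01 PM = 8 h 39 min; less 30 min break → 8 h 9 min
Wed: 11:15 AM–6:53 PM = 7 h 38 min; less 30 min break → 7 h 8 min
Thu: 8:32 AM–5:39 PM = 9 h 7 min; less 30 min break → 8 h 37 min
Fri: 6:00 AM–3:15 PM = 9 h 15 min; less 30 min break → 8 h 45 min
Sat: 10:35 AM–7:59 PM = 9 h 24 min; less 30 min break → 8 h 54 min
Total worked: 52 h 50 min = 52.83 h.
Threshold 37.5 h → overtime 15 h 20 min, regular 37 h 30 min.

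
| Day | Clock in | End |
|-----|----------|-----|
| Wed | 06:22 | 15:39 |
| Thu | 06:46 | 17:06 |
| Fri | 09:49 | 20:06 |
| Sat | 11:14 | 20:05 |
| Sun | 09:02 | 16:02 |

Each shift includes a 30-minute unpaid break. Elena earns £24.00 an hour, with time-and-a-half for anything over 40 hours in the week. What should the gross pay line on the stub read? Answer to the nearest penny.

£1077.00

Wed: 06:22–15:39 = 9 h 17 min; less 30 min break → 8 h 47 min
Thu: 06:46–17:06 = 10 h 20 min; less 30 min break → 9 h 50 min
Fri: 09:49–20:06 = 10 h 17 min; less 30 min break → 9 h 47 min
Sat: 11:14–20:05 = 8 h 51 min; less 30 min break → 8 h 21 min
Sun: 09:02–16:02 = 7 h 0 min; less 30 min break → 6 h 30 min
Total worked: 43 h 15 min = 2595 min.
Regular 40 h 0 min = 2400 min at £24.00/h; overtime 3 h 15 min = 195 min at £36.00/h.
Pay = (2400 × £24.00 + 195 × £36.00) ÷ 60 = £1077.00.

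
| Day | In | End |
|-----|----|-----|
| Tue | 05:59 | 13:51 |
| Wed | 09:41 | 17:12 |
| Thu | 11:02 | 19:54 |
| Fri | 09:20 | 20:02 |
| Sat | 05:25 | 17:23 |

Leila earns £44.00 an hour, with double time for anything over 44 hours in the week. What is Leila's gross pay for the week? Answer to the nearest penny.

£2192.67

Tue: 05:59–13:51 = 7 h 52 min
Wed: 09:41–17:12 = 7 h 31 min
Thu: 11:02–19:54 = 8 h 52 min
Fri: 09:20–20:02 = 10 h 42 min
Sat: 05:25–17:23 = 11 h 58 min
Total worked: 46 h 55 min = 2815 min.
Regular 44 h 0 min = 2640 min at £44.00/h; overtime 2 h 55 min = 175 min at £88.00/h.
Pay = (2640 × £44.00 + 175 × £88.00) ÷ 60 = £2192.67.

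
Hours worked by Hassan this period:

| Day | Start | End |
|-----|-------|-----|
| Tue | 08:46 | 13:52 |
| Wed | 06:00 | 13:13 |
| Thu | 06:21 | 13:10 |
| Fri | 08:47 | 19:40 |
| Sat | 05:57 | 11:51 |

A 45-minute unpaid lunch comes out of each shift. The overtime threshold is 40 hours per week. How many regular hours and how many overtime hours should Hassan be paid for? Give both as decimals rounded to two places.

Tue: 08:46–13:52 = 5 h 6 min; less 45 min break → 4 h 21 min
Wed: 06:00–13:13 = 7 h 13 min; less 45 min break → 6 h 28 min
Thu: 06:21–13:10 = 6 h 49 min; less 45 min break → 6 h 4 min
Fri: 08:47–19:40 = 10 h 53 min; less 45 min break → 10 h 8 min
Sat: 05:57–11:51 = 5 h 54 min; less 45 min break → 5 h 9 min
Total worked: 32 h 10 min = 32.17 h.
Threshold 40 h → overtime 0 h 0 min, regular 32 h 10 min.

Regular 32.17 hours, overtime 0.00 hours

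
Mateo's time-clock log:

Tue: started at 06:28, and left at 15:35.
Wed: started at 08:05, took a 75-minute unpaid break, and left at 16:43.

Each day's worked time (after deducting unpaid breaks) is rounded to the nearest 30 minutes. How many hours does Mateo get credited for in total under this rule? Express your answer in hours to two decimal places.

Tue: 06:28–15:35 = 9 h 7 min → rounds to 9 h 0 min
Wed: 08:05–16:43 = 8 h 38 min − 75 min = 7 h 23 min → rounds to 7 h 30 min
Total credited: 16 h 30 min.

16.50 hours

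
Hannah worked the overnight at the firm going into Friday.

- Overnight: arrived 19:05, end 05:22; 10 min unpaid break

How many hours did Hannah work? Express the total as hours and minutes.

Overnight: 19:05 → midnight = 4 h 55 min; midnight → 05:22 = 5 h 22 min; span 10 h 17 min; less 10 min break → 10 h 7 min

10 h 7 min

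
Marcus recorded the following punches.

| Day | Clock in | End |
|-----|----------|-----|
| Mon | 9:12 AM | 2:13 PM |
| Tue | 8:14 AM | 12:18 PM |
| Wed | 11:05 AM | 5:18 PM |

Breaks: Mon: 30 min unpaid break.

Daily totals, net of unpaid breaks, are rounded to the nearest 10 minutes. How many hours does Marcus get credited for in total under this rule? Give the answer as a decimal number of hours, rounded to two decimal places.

Mon: 9:12 AM–2:13 PM = 5 h 1 min − 30 min = 4 h 31 min → rounds to 4 h 30 min
Tue: 8:14 AM–12:18 PM = 4 h 4 min → rounds to 4 h 0 min
Wed: 11:05 AM–5:18 PM = 6 h 13 min → rounds to 6 h 10 min
Total credited: 14 h 40 min.

14.67 hours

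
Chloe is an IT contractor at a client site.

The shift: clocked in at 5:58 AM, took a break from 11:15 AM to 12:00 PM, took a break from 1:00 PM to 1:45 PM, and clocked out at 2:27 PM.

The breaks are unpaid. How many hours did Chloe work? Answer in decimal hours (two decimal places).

The shift: 5:58 AM–2:27 PM = 8 h 29 min; less 90 min break → 6 h 59 min

6.98 hours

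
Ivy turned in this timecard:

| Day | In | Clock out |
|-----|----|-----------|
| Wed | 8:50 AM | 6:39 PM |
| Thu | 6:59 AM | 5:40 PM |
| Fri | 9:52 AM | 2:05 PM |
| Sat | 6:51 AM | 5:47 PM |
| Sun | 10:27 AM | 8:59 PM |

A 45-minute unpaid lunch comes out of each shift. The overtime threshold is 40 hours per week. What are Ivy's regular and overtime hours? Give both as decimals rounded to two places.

Regular 40.00 hours, overtime 2.43 hours

Wed: 8:50 AM–6:39 PM = 9 h 49 min; less 45 min break → 9 h 4 min
Thu: 6:59 AM–5:40 PM = 10 h 41 min; less 45 min break → 9 h 56 min
Fri: 9:52 AM–2:05 PM = 4 h 13 min; less 45 min break → 3 h 28 min
Sat: 6:51 AM–5:47 PM = 10 h 56 min; less 45 min break → 10 h 11 min
Sun: 10:27 AM–8:59 PM = 10 h 32 min; less 45 min break → 9 h 47 min
Total worked: 42 h 26 min = 42.43 h.
Threshold 40 h → overtime 2 h 26 min, regular 40 h 0 min.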